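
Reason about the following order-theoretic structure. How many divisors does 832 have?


Divisors of 832: [1, 2, 4, 8, 13, 16, 26, 32, 52, 64, 104, 208, 416, 832]
Count: 14


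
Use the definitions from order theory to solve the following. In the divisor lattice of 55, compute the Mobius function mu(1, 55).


In a divisor lattice, mu(a,b) = mu(b/a) where mu is the classical Mobius function.
b/a = 55/1 = 55
Prime factorization of 55: primes [5, 11]
55 is squarefree with 2 prime factor(s), so mu(55) = (-1)^2 = 1


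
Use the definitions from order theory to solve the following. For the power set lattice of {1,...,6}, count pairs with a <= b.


The order relation is {(a,b) : a <= b}, reflexive so it includes (a,a).
Examples: ({},{}), ({},{1,2}), ({},{1,2,3}), ({},{1,2,3,4}), ({},{1,2,3,4,5}), ...
Total ordered pairs: 729


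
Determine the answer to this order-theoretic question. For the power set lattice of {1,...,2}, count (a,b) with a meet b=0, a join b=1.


Complement pair (a,b): a meet b = bottom, a join b = top.
Here: A intersect B = {} and A union B = {1,...,2}.
Pairs found: ({},{1,2}), ({1},{2}), ({2},{1}), ({1,2},{})
Total ordered pairs: 4


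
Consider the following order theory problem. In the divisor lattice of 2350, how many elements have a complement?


An element a is complemented if some b has a meet b = bottom, a join b = top.
a is complemented iff gcd(a, n/a)=1, i.e. a is a unitary divisor of 2350.
Complemented elements: 1, 2, 25, 47, 50, 94, ... (2 more)
Count: 8


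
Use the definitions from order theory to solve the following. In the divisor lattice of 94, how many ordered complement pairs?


Complement pair (a,b): a meet b = bottom, a join b = top.
Here: gcd(a,b)=1 and lcm(a,b)=94, i.e. a*b=94 with a,b coprime.
Pairs found: (1,94), (2,47), (47,2), (94,1)
Total ordered pairs: 4


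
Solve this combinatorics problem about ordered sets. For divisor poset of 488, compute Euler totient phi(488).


phi(n) = n * prod_{p|n} (1 - 1/p).
Prime divisors of 488: [2, 61]
phi(488) = 488 * (1 - 1/2) * (1 - 1/61)
phi(488) = 240


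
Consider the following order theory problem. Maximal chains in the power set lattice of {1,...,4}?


A maximal chain goes from the minimum element to a maximal element via cover relations.
Counting all min-to-max paths in the cover graph.
Total maximal chains: 24


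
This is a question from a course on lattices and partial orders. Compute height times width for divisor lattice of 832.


Height = length of longest chain minus 1; width = size of largest antichain.
A maximum chain: 1 | 13 | 26 | 52 | 104 | 208 | 416 | 832  (height 7).
A maximum antichain: {2, 13}  (width 2).
Product = 7 * 2 = 14


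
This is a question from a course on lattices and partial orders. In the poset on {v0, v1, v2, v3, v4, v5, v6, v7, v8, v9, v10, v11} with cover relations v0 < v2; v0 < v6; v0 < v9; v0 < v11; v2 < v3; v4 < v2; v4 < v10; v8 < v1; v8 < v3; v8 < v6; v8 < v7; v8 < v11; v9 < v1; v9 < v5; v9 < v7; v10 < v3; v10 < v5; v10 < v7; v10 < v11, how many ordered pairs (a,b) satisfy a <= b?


The order relation is {(a,b) : a <= b}, reflexive so it includes (a,a).
Examples: (v0,v0), (v0,v1), (v0,v11), (v0,v2), (v0,v3), ...
Total ordered pairs: 39


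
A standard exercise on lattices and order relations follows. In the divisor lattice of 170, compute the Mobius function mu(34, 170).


In a divisor lattice, mu(a,b) = mu(b/a) where mu is the classical Mobius function.
b/a = 170/34 = 5
Prime factorization of 5: primes [5]
5 is squarefree with 1 prime factor(s), so mu(5) = (-1)^1 = -1


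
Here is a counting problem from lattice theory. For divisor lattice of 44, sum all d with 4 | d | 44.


Interval [4,44] in divisors of 44: [4, 44]
Sum = 48


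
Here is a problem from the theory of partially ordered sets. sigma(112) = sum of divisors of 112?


sigma(n) = sum of divisors.
Divisors of 112: [1, 2, 4, 7, 8, 14, 16, 28, 56, 112]
Sum = 248


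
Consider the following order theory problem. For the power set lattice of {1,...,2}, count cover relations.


A cover relation a -< b holds when a < b with no c strictly between.
Cover relations:
  {} -< {1}
  {} -< {2}
  {1} -< {1,2}
  {2} -< {1,2}
Total: 4


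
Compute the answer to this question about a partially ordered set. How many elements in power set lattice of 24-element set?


Power set = 2^n.
2^24 = 16777216


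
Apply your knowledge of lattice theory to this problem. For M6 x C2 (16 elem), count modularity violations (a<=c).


Modular law: if a <= c then a v (b ^ c) = (a v b) ^ c.
Check all triples (a,b,c) with a <= c among 16 elements.
This lattice is modular (diamonds M_m and their chain-products are modular).
Total violating triples: 0


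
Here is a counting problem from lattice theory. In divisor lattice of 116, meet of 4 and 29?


In a divisor lattice, meet = gcd (greatest common divisor).
By Euclidean algorithm or factoring: gcd(4,29) = 1


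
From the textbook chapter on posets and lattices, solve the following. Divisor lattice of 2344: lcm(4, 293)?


Join=lcm.
gcd(4,293)=1
lcm=1172


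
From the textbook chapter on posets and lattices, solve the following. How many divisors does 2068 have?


Divisors of 2068: [1, 2, 4, 11, 22, 44, 47, 94, 188, 517, 1034, 2068]
Count: 12


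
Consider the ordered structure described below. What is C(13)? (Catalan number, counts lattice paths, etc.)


C(n) = C(2n, n) / (n+1).
C(26, 13) = 10400600
C(13) = 10400600 / 14 = 742900


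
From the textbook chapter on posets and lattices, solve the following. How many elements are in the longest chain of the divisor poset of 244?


A chain is a totally ordered subset; we count the number of elements in a maximum chain.
Compute, for each element x, the size of the longest chain ending at x:
  1: 1
  2: 2
  61: 2
  4: 3
  122: 3
  244: 4
A maximum chain: 1 < 2 < 4 < 244
Number of elements in the longest chain: 4


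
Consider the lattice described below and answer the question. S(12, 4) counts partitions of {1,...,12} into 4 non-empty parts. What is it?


S(n,k) = k*S(n-1,k) + S(n-1,k-1).
S(11,4) = 145750, S(11,3) = 28501
S(12,4) = 4*145750 + 28501 = 583000 + 28501
S(12,4) = 611501


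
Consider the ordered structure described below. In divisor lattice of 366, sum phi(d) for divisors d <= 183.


Divisors of 366 up to 183: [1, 2, 3, 6, 61, 122, 183]
phi values: [1, 1, 2, 2, 60, 60, 120]
Sum = 246


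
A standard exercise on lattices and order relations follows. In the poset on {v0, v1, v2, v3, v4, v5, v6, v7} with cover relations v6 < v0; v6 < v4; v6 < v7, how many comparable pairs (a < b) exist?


A comparable pair {a,b} has a < b or b < a in the order.
Count unordered pairs where one element is strictly below the other.
Examples: {v0,v6}, {v4,v6}, {v6,v7}
Total comparable pairs: 3


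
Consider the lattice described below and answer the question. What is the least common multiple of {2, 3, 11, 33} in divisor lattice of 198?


In a divisor lattice, join = lcm (least common multiple).
Compute lcm iteratively: start with first element, then lcm(current, next).
Elements: [2, 3, 11, 33]
lcm(2,3) = 6
lcm(6,11) = 66
lcm(66,33) = 66
Final lcm = 66


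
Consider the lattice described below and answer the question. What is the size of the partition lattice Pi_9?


B(n) = number of set partitions of an n-element set.
B(n) satisfies the recurrence: B(n+1) = sum_k C(n,k)*B(k).
B(9) = 21147


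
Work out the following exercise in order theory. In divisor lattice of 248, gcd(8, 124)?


Meet=gcd.
gcd(8,124)=4


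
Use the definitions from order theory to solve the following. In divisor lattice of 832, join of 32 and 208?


In a divisor lattice, join = lcm (least common multiple).
gcd(32,208) = 16
lcm(32,208) = 32*208/gcd = 6656/16 = 416


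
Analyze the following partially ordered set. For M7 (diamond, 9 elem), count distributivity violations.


Distributive law: a ^ (b v c) = (a ^ b) v (a ^ c).
Check all 9^3 = 729 ordered triples (a,b,c).
  e.g. a=a1, b=a2, c=a3: lhs=a1 != rhs=0
  e.g. a=a1, b=a2, c=a4: lhs=a1 != rhs=0
Total violating triples: 210


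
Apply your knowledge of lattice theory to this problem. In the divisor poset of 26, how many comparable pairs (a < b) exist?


A comparable pair {a,b} has a < b or b < a in the order.
Count unordered pairs where one element is strictly below the other.
Examples: {1,2}, {1,13}, {1,26}, {2,26}, ...
Total comparable pairs: 5


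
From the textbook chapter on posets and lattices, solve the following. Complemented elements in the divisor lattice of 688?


An element a is complemented if some b has a meet b = bottom, a join b = top.
a is complemented iff gcd(a, n/a)=1, i.e. a is a unitary divisor of 688.
Complemented elements: 1, 16, 43, 688
Count: 4


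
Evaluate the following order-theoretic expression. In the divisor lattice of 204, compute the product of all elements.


Divisors of 204: [1, 2, 3, 4, 6, 12, 17, 34, 51, 68, 102, 204]
Product = n^(d(n)/2) = 204^(12/2)
Product = 72074394832896


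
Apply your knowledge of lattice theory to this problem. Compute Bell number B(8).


B(n) = number of set partitions of an n-element set.
B(n) satisfies the recurrence: B(n+1) = sum_k C(n,k)*B(k).
B(8) = 4140


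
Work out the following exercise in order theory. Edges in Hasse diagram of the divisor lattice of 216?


A cover relation a -< b holds when a < b with no c strictly between.
Cover relations:
  1 -< 2
  1 -< 3
  2 -< 4
  2 -< 6
  3 -< 6
  3 -< 9
  4 -< 8
  4 -< 12
  ...16 more
Total: 24


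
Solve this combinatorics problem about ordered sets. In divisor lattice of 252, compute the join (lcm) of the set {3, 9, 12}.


In a divisor lattice, join = lcm (least common multiple).
Compute lcm iteratively: start with first element, then lcm(current, next).
Elements: [3, 9, 12]
lcm(3,9) = 9
lcm(9,12) = 36
Final lcm = 36


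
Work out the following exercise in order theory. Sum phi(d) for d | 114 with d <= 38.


Divisors of 114 up to 38: [1, 2, 3, 6, 19, 38]
phi values: [1, 1, 2, 2, 18, 18]
Sum = 42


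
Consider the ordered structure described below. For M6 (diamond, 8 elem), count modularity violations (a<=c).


Modular law: if a <= c then a v (b ^ c) = (a v b) ^ c.
Check all triples (a,b,c) with a <= c among 8 elements.
This lattice is modular (diamonds M_m and their chain-products are modular).
Total violating triples: 0


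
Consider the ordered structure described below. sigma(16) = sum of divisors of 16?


sigma(n) = sum of divisors.
Divisors of 16: [1, 2, 4, 8, 16]
Sum = 31


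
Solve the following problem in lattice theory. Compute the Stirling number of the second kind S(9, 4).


S(n,k) = k*S(n-1,k) + S(n-1,k-1).
S(8,4) = 1701, S(8,3) = 966
S(9,4) = 4*1701 + 966 = 6804 + 966
S(9,4) = 7770


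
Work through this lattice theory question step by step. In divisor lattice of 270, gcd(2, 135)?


Meet=gcd.
gcd(2,135)=1


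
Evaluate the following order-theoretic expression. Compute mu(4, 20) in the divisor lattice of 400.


In a divisor lattice, mu(a,b) = mu(b/a) where mu is the classical Mobius function.
b/a = 20/4 = 5
Prime factorization of 5: primes [5]
5 is squarefree with 1 prime factor(s), so mu(5) = (-1)^1 = -1


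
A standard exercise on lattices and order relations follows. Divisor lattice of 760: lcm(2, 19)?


Join=lcm.
gcd(2,19)=1
lcm=38


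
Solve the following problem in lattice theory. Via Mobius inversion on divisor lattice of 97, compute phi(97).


phi(n) = n * prod_{p|n} (1 - 1/p).
Prime divisors of 97: [97]
phi(97) = 97 * (1 - 1/97)
phi(97) = 96


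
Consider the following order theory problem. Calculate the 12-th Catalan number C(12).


C(n) = C(2n, n) / (n+1).
C(24, 12) = 2704156
C(12) = 2704156 / 13 = 208012


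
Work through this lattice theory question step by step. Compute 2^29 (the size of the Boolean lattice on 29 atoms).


Power set = 2^n.
2^29 = 536870912


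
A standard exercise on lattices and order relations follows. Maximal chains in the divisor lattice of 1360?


A maximal chain goes from the minimum element to a maximal element via cover relations.
Counting all min-to-max paths in the cover graph.
Total maximal chains: 30


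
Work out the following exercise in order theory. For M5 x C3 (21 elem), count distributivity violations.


Distributive law: a ^ (b v c) = (a ^ b) v (a ^ c).
Check all 21^3 = 9261 ordered triples (a,b,c).
  e.g. a=(a1,0), b=(a2,0), c=(a3,0): lhs=(a1,0) != rhs=(0,0)
  e.g. a=(a1,0), b=(a2,0), c=(a3,1): lhs=(a1,0) != rhs=(0,0)
Total violating triples: 1620


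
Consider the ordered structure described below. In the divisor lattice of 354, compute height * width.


Height = length of longest chain minus 1; width = size of largest antichain.
A maximum chain: 1 | 59 | 177 | 354  (height 3).
A maximum antichain: {2, 3, 59}  (width 3).
Product = 3 * 3 = 9


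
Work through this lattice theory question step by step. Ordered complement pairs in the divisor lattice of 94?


Complement pair (a,b): a meet b = bottom, a join b = top.
Here: gcd(a,b)=1 and lcm(a,b)=94, i.e. a*b=94 with a,b coprime.
Pairs found: (1,94), (2,47), (47,2), (94,1)
Total ordered pairs: 4


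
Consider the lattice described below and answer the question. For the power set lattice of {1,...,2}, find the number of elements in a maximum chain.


A chain is a totally ordered subset; we count the number of elements in a maximum chain.
Compute, for each element x, the size of the longest chain ending at x:
  {}: 1
  {1}: 2
  {2}: 2
  {1,2}: 3
A maximum chain: {} < {1} < {1,2}
Number of elements in the longest chain: 3


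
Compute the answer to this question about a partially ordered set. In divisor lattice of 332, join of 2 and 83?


In a divisor lattice, join = lcm (least common multiple).
gcd(2,83) = 1
lcm(2,83) = 2*83/gcd = 166/1 = 166


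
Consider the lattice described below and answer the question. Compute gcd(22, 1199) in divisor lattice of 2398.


In a divisor lattice, meet = gcd (greatest common divisor).
By Euclidean algorithm or factoring: gcd(22,1199) = 11


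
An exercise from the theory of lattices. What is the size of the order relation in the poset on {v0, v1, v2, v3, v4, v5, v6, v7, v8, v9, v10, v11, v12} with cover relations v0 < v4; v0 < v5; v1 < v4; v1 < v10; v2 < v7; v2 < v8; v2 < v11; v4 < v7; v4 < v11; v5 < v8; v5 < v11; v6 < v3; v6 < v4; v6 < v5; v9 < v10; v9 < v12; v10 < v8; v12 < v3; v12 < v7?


The order relation is {(a,b) : a <= b}, reflexive so it includes (a,a).
Examples: (v0,v0), (v0,v11), (v0,v4), (v0,v5), (v0,v7), ...
Total ordered pairs: 44


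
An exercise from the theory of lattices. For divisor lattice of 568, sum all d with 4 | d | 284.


Interval [4,284] in divisors of 568: [4, 284]
Sum = 288


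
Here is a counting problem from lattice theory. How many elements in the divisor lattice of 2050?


Divisors of 2050: [1, 2, 5, 10, 25, 41, 50, 82, 205, 410, 1025, 2050]
Count: 12


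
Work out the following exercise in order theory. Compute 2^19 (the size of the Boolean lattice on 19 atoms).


Power set = 2^n.
2^19 = 524288


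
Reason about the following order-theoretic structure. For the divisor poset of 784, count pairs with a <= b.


The order relation is {(a,b) : a <= b}, reflexive so it includes (a,a).
Examples: (1,1), (1,112), (1,14), (1,16), (1,196), ...
Total ordered pairs: 90


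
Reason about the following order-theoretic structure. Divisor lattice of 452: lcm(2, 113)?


Join=lcm.
gcd(2,113)=1
lcm=226


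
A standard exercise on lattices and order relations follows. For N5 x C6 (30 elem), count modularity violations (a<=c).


Modular law: if a <= c then a v (b ^ c) = (a v b) ^ c.
Check all triples (a,b,c) with a <= c among 30 elements.
  e.g. a=(a,0), b=(c,0), c=(b,0): lhs=(a,0) != rhs=(b,0)
  e.g. a=(a,0), b=(c,1), c=(b,0): lhs=(a,0) != rhs=(b,0)
Total violating triples: 126


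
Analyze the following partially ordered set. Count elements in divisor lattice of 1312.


Divisors of 1312: [1, 2, 4, 8, 16, 32, 41, 82, 164, 328, 656, 1312]
Count: 12


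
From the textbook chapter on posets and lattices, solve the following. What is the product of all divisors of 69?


Divisors of 69: [1, 3, 23, 69]
Product = n^(d(n)/2) = 69^(4/2)
Product = 4761


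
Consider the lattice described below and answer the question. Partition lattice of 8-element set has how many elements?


B(n) = number of set partitions of an n-element set.
B(n) satisfies the recurrence: B(n+1) = sum_k C(n,k)*B(k).
B(8) = 4140


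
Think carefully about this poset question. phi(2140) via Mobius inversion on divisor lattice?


phi(n) = n * prod_{p|n} (1 - 1/p).
Prime divisors of 2140: [2, 5, 107]
phi(2140) = 2140 * (1 - 1/2) * (1 - 1/5) * (1 - 1/107)
phi(2140) = 848


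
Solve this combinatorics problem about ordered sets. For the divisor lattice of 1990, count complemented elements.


An element a is complemented if some b has a meet b = bottom, a join b = top.
a is complemented iff gcd(a, n/a)=1, i.e. a is a unitary divisor of 1990.
Complemented elements: 1, 2, 5, 10, 199, 398, ... (2 more)
Count: 8


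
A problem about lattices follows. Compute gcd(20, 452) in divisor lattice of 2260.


In a divisor lattice, meet = gcd (greatest common divisor).
By Euclidean algorithm or factoring: gcd(20,452) = 4


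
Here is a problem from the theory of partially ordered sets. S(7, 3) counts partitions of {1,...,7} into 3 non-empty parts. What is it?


S(n,k) = k*S(n-1,k) + S(n-1,k-1).
S(6,3) = 90, S(6,2) = 31
S(7,3) = 3*90 + 31 = 270 + 31
S(7,3) = 301


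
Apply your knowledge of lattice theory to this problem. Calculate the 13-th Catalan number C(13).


C(n) = C(2n, n) / (n+1).
C(26, 13) = 10400600
C(13) = 10400600 / 14 = 742900


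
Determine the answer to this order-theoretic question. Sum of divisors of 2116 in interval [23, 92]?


Interval [23,92] in divisors of 2116: [23, 46, 92]
Sum = 161


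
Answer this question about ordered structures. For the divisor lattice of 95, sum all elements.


sigma(n) = sum of divisors.
Divisors of 95: [1, 5, 19, 95]
Sum = 120


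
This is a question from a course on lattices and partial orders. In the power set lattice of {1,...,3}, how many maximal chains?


A maximal chain goes from the minimum element to a maximal element via cover relations.
Counting all min-to-max paths in the cover graph.
Total maximal chains: 6


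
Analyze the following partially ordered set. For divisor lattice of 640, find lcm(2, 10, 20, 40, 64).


In a divisor lattice, join = lcm (least common multiple).
Compute lcm iteratively: start with first element, then lcm(current, next).
Elements: [2, 10, 20, 40, 64]
lcm(2,10) = 10
lcm(10,20) = 20
lcm(20,40) = 40
lcm(40,64) = 320
Final lcm = 320


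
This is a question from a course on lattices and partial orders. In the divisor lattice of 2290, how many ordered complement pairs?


Complement pair (a,b): a meet b = bottom, a join b = top.
Here: gcd(a,b)=1 and lcm(a,b)=2290, i.e. a*b=2290 with a,b coprime.
Pairs found: (1,2290), (2,1145), (5,458), (10,229), ... (4 more)
Total ordered pairs: 8


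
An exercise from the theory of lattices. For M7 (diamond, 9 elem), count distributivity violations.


Distributive law: a ^ (b v c) = (a ^ b) v (a ^ c).
Check all 9^3 = 729 ordered triples (a,b,c).
  e.g. a=a1, b=a2, c=a3: lhs=a1 != rhs=0
  e.g. a=a1, b=a2, c=a4: lhs=a1 != rhs=0
Total violating triples: 210


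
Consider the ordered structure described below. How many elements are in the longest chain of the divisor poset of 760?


A chain is a totally ordered subset; we count the number of elements in a maximum chain.
Compute, for each element x, the size of the longest chain ending at x:
  1: 1
  2: 2
  5: 2
  19: 2
  4: 3
  8: 4
  ...
A maximum chain: 1 < 2 < 4 < 8 < 40 < 760
Number of elements in the longest chain: 6


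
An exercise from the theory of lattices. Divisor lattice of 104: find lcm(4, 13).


In a divisor lattice, join = lcm (least common multiple).
gcd(4,13) = 1
lcm(4,13) = 4*13/gcd = 52/1 = 52


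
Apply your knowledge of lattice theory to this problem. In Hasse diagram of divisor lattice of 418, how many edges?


A cover relation a -< b holds when a < b with no c strictly between.
Cover relations:
  1 -< 2
  1 -< 11
  1 -< 19
  2 -< 22
  2 -< 38
  11 -< 22
  11 -< 209
  19 -< 38
  ...4 more
Total: 12


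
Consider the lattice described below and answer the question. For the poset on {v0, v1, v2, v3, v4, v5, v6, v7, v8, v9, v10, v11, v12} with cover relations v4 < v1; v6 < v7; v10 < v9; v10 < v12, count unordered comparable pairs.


A comparable pair {a,b} has a < b or b < a in the order.
Count unordered pairs where one element is strictly below the other.
Examples: {v1,v4}, {v6,v7}, {v9,v10}, {v10,v12}
Total comparable pairs: 4


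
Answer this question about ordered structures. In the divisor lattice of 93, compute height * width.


Height = length of longest chain minus 1; width = size of largest antichain.
A maximum chain: 1 | 31 | 93  (height 2).
A maximum antichain: {3, 31}  (width 2).
Product = 2 * 2 = 4


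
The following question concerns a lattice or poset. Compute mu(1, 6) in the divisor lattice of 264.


In a divisor lattice, mu(a,b) = mu(b/a) where mu is the classical Mobius function.
b/a = 6/1 = 6
Prime factorization of 6: primes [2, 3]
6 is squarefree with 2 prime factor(s), so mu(6) = (-1)^2 = 1


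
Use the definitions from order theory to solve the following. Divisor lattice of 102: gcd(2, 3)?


Meet=gcd.
gcd(2,3)=1


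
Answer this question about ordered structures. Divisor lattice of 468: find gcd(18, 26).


In a divisor lattice, meet = gcd (greatest common divisor).
By Euclidean algorithm or factoring: gcd(18,26) = 2


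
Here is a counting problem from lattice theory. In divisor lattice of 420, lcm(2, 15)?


Join=lcm.
gcd(2,15)=1
lcm=30


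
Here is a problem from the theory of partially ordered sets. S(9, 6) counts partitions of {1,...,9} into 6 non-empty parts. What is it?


S(n,k) = k*S(n-1,k) + S(n-1,k-1).
S(8,6) = 266, S(8,5) = 1050
S(9,6) = 6*266 + 1050 = 1596 + 1050
S(9,6) = 2646


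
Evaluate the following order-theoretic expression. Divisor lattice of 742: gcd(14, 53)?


Meet=gcd.
gcd(14,53)=1


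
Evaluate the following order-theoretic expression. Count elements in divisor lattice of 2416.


Divisors of 2416: [1, 2, 4, 8, 16, 151, 302, 604, 1208, 2416]
Count: 10


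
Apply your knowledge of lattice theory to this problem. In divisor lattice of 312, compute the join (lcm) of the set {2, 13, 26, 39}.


In a divisor lattice, join = lcm (least common multiple).
Compute lcm iteratively: start with first element, then lcm(current, next).
Elements: [2, 13, 26, 39]
lcm(2,13) = 26
lcm(26,26) = 26
lcm(26,39) = 78
Final lcm = 78


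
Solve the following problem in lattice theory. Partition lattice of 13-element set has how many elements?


B(n) = number of set partitions of an n-element set.
B(n) satisfies the recurrence: B(n+1) = sum_k C(n,k)*B(k).
B(13) = 27644437


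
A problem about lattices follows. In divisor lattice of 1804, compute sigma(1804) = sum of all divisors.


sigma(n) = sum of divisors.
Divisors of 1804: [1, 2, 4, 11, 22, 41, 44, 82, 164, 451, 902, 1804]
Sum = 3528


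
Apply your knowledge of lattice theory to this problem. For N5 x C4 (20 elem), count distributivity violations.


Distributive law: a ^ (b v c) = (a ^ b) v (a ^ c).
Check all 20^3 = 8000 ordered triples (a,b,c).
  e.g. a=(b,0), b=(a,0), c=(c,0): lhs=(b,0) != rhs=(a,0)
  e.g. a=(b,0), b=(a,0), c=(c,1): lhs=(b,0) != rhs=(a,0)
Total violating triples: 128


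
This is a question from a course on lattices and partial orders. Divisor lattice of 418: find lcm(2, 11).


In a divisor lattice, join = lcm (least common multiple).
gcd(2,11) = 1
lcm(2,11) = 2*11/gcd = 22/1 = 22


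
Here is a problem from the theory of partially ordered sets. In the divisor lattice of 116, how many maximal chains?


A maximal chain goes from the minimum element to a maximal element via cover relations.
Counting all min-to-max paths in the cover graph.
Total maximal chains: 3


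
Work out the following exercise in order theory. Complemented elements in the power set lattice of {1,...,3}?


An element a is complemented if some b has a meet b = bottom, a join b = top.
every subset A has complement S\A, so all elements are complemented.
Complemented elements: {}, {1}, {2}, {3}, {1,2}, {1,3}, ... (2 more)
Count: 8


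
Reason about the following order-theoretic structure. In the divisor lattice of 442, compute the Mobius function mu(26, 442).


In a divisor lattice, mu(a,b) = mu(b/a) where mu is the classical Mobius function.
b/a = 442/26 = 17
Prime factorization of 17: primes [17]
17 is squarefree with 1 prime factor(s), so mu(17) = (-1)^1 = -1


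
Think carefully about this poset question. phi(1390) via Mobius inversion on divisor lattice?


phi(n) = n * prod_{p|n} (1 - 1/p).
Prime divisors of 1390: [2, 5, 139]
phi(1390) = 1390 * (1 - 1/2) * (1 - 1/5) * (1 - 1/139)
phi(1390) = 552


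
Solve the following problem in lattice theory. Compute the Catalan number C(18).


C(n) = C(2n, n) / (n+1).
C(36, 18) = 9075135300
C(18) = 9075135300 / 19 = 477638700


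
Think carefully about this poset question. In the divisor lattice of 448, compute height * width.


Height = length of longest chain minus 1; width = size of largest antichain.
A maximum chain: 1 | 7 | 14 | 28 | 56 | 112 | 224 | 448  (height 7).
A maximum antichain: {2, 7}  (width 2).
Product = 7 * 2 = 14


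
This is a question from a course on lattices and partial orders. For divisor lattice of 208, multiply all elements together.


Divisors of 208: [1, 2, 4, 8, 13, 16, 26, 52, 104, 208]
Product = n^(d(n)/2) = 208^(10/2)
Product = 389328928768


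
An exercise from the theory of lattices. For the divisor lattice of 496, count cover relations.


A cover relation a -< b holds when a < b with no c strictly between.
Cover relations:
  1 -< 2
  1 -< 31
  2 -< 4
  2 -< 62
  4 -< 8
  4 -< 124
  8 -< 16
  8 -< 248
  ...5 more
Total: 13


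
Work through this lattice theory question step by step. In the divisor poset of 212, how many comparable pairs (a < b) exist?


A comparable pair {a,b} has a < b or b < a in the order.
Count unordered pairs where one element is strictly below the other.
Examples: {1,2}, {1,4}, {1,53}, {1,106}, ...
Total comparable pairs: 12


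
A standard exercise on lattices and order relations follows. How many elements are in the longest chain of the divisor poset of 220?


A chain is a totally ordered subset; we count the number of elements in a maximum chain.
Compute, for each element x, the size of the longest chain ending at x:
  1: 1
  2: 2
  5: 2
  11: 2
  4: 3
  10: 3
  ...
A maximum chain: 1 < 2 < 4 < 20 < 220
Number of elements in the longest chain: 5


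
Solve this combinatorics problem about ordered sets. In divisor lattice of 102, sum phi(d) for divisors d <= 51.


Divisors of 102 up to 51: [1, 2, 3, 6, 17, 34, 51]
phi values: [1, 1, 2, 2, 16, 16, 32]
Sum = 70


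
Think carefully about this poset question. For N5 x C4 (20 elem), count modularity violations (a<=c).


Modular law: if a <= c then a v (b ^ c) = (a v b) ^ c.
Check all triples (a,b,c) with a <= c among 20 elements.
  e.g. a=(a,0), b=(c,0), c=(b,0): lhs=(a,0) != rhs=(b,0)
  e.g. a=(a,0), b=(c,1), c=(b,0): lhs=(a,0) != rhs=(b,0)
Total violating triples: 40


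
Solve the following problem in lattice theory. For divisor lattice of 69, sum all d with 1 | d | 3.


Interval [1,3] in divisors of 69: [1, 3]
Sum = 4


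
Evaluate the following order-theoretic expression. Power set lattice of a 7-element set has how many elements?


Power set = 2^n.
2^7 = 128


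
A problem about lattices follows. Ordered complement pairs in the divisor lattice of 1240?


Complement pair (a,b): a meet b = bottom, a join b = top.
Here: gcd(a,b)=1 and lcm(a,b)=1240, i.e. a*b=1240 with a,b coprime.
Pairs found: (1,1240), (5,248), (8,155), (31,40), ... (4 more)
Total ordered pairs: 8


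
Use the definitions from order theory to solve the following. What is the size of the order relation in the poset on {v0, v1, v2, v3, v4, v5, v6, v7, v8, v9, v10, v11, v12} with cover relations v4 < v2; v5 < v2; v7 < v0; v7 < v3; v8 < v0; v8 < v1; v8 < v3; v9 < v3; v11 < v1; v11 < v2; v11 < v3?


The order relation is {(a,b) : a <= b}, reflexive so it includes (a,a).
Examples: (v0,v0), (v1,v1), (v10,v10), (v11,v1), (v11,v11), ...
Total ordered pairs: 24


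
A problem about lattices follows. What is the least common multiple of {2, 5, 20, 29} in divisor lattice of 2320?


In a divisor lattice, join = lcm (least common multiple).
Compute lcm iteratively: start with first element, then lcm(current, next).
Elements: [2, 5, 20, 29]
lcm(2,5) = 10
lcm(10,20) = 20
lcm(20,29) = 580
Final lcm = 580


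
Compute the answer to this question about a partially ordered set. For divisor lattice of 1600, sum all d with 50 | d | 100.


Interval [50,100] in divisors of 1600: [50, 100]
Sum = 150


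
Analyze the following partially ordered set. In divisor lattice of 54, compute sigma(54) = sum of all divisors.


sigma(n) = sum of divisors.
Divisors of 54: [1, 2, 3, 6, 9, 18, 27, 54]
Sum = 120


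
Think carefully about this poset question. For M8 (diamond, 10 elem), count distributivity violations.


Distributive law: a ^ (b v c) = (a ^ b) v (a ^ c).
Check all 10^3 = 1000 ordered triples (a,b,c).
  e.g. a=a1, b=a2, c=a3: lhs=a1 != rhs=0
  e.g. a=a1, b=a2, c=a4: lhs=a1 != rhs=0
Total violating triples: 336


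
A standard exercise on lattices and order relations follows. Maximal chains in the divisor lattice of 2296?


A maximal chain goes from the minimum element to a maximal element via cover relations.
Counting all min-to-max paths in the cover graph.
Total maximal chains: 20


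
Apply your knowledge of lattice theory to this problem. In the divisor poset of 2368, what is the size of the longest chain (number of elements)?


A chain is a totally ordered subset; we count the number of elements in a maximum chain.
Compute, for each element x, the size of the longest chain ending at x:
  1: 1
  2: 2
  37: 2
  4: 3
  8: 4
  74: 3
  ...
A maximum chain: 1 < 2 < 4 < 8 < 16 < 32 < 64 < 2368
Number of elements in the longest chain: 8


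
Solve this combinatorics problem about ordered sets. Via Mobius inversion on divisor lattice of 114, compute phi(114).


phi(n) = n * prod_{p|n} (1 - 1/p).
Prime divisors of 114: [2, 3, 19]
phi(114) = 114 * (1 - 1/2) * (1 - 1/3) * (1 - 1/19)
phi(114) = 36


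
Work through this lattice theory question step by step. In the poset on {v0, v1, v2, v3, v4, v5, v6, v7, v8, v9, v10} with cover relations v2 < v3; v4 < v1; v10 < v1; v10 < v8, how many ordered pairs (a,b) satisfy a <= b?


The order relation is {(a,b) : a <= b}, reflexive so it includes (a,a).
Examples: (v0,v0), (v1,v1), (v10,v1), (v10,v10), (v10,v8), ...
Total ordered pairs: 15


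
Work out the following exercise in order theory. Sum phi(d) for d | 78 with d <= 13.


Divisors of 78 up to 13: [1, 2, 3, 6, 13]
phi values: [1, 1, 2, 2, 12]
Sum = 18


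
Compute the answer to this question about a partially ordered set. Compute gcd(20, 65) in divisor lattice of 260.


In a divisor lattice, meet = gcd (greatest common divisor).
By Euclidean algorithm or factoring: gcd(20,65) = 5


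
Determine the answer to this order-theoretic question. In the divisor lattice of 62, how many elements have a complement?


An element a is complemented if some b has a meet b = bottom, a join b = top.
a is complemented iff gcd(a, n/a)=1, i.e. a is a unitary divisor of 62.
Complemented elements: 1, 2, 31, 62
Count: 4


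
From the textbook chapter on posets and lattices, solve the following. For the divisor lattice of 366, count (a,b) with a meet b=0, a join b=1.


Complement pair (a,b): a meet b = bottom, a join b = top.
Here: gcd(a,b)=1 and lcm(a,b)=366, i.e. a*b=366 with a,b coprime.
Pairs found: (1,366), (2,183), (3,122), (6,61), ... (4 more)
Total ordered pairs: 8


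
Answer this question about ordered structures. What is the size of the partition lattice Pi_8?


B(n) = number of set partitions of an n-element set.
B(n) satisfies the recurrence: B(n+1) = sum_k C(n,k)*B(k).
B(8) = 4140


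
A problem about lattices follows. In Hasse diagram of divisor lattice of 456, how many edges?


A cover relation a -< b holds when a < b with no c strictly between.
Cover relations:
  1 -< 2
  1 -< 3
  1 -< 19
  2 -< 4
  2 -< 6
  2 -< 38
  3 -< 6
  3 -< 57
  ...20 more
Total: 28


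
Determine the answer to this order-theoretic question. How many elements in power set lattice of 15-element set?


Power set = 2^n.
2^15 = 32768


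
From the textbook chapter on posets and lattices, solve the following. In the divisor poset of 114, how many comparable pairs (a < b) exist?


A comparable pair {a,b} has a < b or b < a in the order.
Count unordered pairs where one element is strictly below the other.
Examples: {1,2}, {1,3}, {1,6}, {1,19}, ...
Total comparable pairs: 19


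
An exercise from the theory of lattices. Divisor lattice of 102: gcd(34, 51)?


Meet=gcd.
gcd(34,51)=17


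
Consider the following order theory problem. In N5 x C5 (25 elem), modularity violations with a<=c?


Modular law: if a <= c then a v (b ^ c) = (a v b) ^ c.
Check all triples (a,b,c) with a <= c among 25 elements.
  e.g. a=(a,0), b=(c,0), c=(b,0): lhs=(a,0) != rhs=(b,0)
  e.g. a=(a,0), b=(c,1), c=(b,0): lhs=(a,0) != rhs=(b,0)
Total violating triples: 75


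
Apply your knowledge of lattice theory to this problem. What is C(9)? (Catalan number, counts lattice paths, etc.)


C(n) = C(2n, n) / (n+1).
C(18, 9) = 48620
C(9) = 48620 / 10 = 4862


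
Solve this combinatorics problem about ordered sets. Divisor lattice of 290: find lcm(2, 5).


In a divisor lattice, join = lcm (least common multiple).
gcd(2,5) = 1
lcm(2,5) = 2*5/gcd = 10/1 = 10


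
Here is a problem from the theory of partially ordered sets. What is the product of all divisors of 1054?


Divisors of 1054: [1, 2, 17, 31, 34, 62, 527, 1054]
Product = n^(d(n)/2) = 1054^(8/2)
Product = 1234134359056


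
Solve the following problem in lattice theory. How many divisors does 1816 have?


Divisors of 1816: [1, 2, 4, 8, 227, 454, 908, 1816]
Count: 8


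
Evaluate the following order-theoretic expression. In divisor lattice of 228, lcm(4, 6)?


Join=lcm.
gcd(4,6)=2
lcm=12


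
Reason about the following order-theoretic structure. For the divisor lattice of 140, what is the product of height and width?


Height = length of longest chain minus 1; width = size of largest antichain.
A maximum chain: 1 | 7 | 35 | 70 | 140  (height 4).
A maximum antichain: {4, 10, 14, 35}  (width 4).
Product = 4 * 4 = 16


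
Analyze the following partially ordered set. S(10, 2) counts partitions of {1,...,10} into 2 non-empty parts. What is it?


S(n,k) = k*S(n-1,k) + S(n-1,k-1).
S(9,2) = 255, S(9,1) = 1
S(10,2) = 2*255 + 1 = 510 + 1
S(10,2) = 511


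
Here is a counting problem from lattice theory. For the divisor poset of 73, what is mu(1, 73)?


In a divisor lattice, mu(a,b) = mu(b/a) where mu is the classical Mobius function.
b/a = 73/1 = 73
Prime factorization of 73: primes [73]
73 is squarefree with 1 prime factor(s), so mu(73) = (-1)^1 = -1


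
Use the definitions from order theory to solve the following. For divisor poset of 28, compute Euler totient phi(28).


phi(n) = n * prod_{p|n} (1 - 1/p).
Prime divisors of 28: [2, 7]
phi(28) = 28 * (1 - 1/2) * (1 - 1/7)
phi(28) = 12


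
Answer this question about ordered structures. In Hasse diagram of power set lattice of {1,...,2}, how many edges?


A cover relation a -< b holds when a < b with no c strictly between.
Cover relations:
  {} -< {1}
  {} -< {2}
  {1} -< {1,2}
  {2} -< {1,2}
Total: 4


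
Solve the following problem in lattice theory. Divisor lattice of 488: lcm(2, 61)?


Join=lcm.
gcd(2,61)=1
lcm=122


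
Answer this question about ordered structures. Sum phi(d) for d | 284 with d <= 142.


Divisors of 284 up to 142: [1, 2, 4, 71, 142]
phi values: [1, 1, 2, 70, 70]
Sum = 144


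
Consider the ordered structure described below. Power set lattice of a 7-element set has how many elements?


Power set = 2^n.
2^7 = 128


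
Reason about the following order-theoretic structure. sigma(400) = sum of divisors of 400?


sigma(n) = sum of divisors.
Divisors of 400: [1, 2, 4, 5, 8, 10, 16, 20, 25, 40, 50, 80, 100, 200, 400]
Sum = 961


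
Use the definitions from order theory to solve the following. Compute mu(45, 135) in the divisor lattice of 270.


In a divisor lattice, mu(a,b) = mu(b/a) where mu is the classical Mobius function.
b/a = 135/45 = 3
Prime factorization of 3: primes [3]
3 is squarefree with 1 prime factor(s), so mu(3) = (-1)^1 = -1


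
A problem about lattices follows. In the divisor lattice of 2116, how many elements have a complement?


An element a is complemented if some b has a meet b = bottom, a join b = top.
a is complemented iff gcd(a, n/a)=1, i.e. a is a unitary divisor of 2116.
Complemented elements: 1, 4, 529, 2116
Count: 4


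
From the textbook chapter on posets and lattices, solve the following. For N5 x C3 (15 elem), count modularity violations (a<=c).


Modular law: if a <= c then a v (b ^ c) = (a v b) ^ c.
Check all triples (a,b,c) with a <= c among 15 elements.
  e.g. a=(a,0), b=(c,0), c=(b,0): lhs=(a,0) != rhs=(b,0)
  e.g. a=(a,0), b=(c,1), c=(b,0): lhs=(a,0) != rhs=(b,0)
Total violating triples: 18


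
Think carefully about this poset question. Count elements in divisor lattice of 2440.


Divisors of 2440: [1, 2, 4, 5, 8, 10, 20, 40, 61, 122, 244, 305, 488, 610, 1220, 2440]
Count: 16


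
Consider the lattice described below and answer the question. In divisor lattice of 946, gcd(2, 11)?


Meet=gcd.
gcd(2,11)=1


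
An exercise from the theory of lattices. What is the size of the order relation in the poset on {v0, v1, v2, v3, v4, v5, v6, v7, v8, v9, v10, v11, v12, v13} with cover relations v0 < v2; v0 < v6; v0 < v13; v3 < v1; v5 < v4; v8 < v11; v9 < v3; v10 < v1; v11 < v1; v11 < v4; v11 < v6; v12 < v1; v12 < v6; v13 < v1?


The order relation is {(a,b) : a <= b}, reflexive so it includes (a,a).
Examples: (v0,v0), (v0,v1), (v0,v13), (v0,v2), (v0,v6), ...
Total ordered pairs: 33


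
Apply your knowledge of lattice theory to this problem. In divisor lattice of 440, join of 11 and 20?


In a divisor lattice, join = lcm (least common multiple).
gcd(11,20) = 1
lcm(11,20) = 11*20/gcd = 220/1 = 220


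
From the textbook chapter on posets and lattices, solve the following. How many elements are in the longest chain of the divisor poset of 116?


A chain is a totally ordered subset; we count the number of elements in a maximum chain.
Compute, for each element x, the size of the longest chain ending at x:
  1: 1
  2: 2
  29: 2
  4: 3
  58: 3
  116: 4
A maximum chain: 1 < 2 < 4 < 116
Number of elements in the longest chain: 4


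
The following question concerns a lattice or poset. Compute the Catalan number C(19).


C(n) = C(2n, n) / (n+1).
C(38, 19) = 35345263800
C(19) = 35345263800 / 20 = 1767263190


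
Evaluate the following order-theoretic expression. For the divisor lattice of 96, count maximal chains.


A maximal chain goes from the minimum element to a maximal element via cover relations.
Counting all min-to-max paths in the cover graph.
Total maximal chains: 6
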